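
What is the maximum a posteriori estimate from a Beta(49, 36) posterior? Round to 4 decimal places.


The MAP estimate equals the mode of the distribution.
Mode of Beta(a,b) = (a-1)/(a+b-2)
= 48/83
= 0.5783

0.5783


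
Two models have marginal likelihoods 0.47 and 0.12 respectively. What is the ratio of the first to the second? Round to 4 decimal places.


Evidence ratio = 0.47 / 0.12
= 3.9167

3.9167


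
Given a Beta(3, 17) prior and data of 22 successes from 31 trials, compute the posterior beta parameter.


Number of failures = 31 - 22 = 9
Posterior beta = 17 + 9 = 26

26


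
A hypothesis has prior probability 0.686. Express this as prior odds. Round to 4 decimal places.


Odds = P(H) / P(not H) = 0.686 / 0.314
= 2.1847

2.1847


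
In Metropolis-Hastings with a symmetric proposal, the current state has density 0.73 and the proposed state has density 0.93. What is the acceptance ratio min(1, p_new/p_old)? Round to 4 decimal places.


Ratio = p_new / p_old = 0.93 / 0.73 = 1.274
Acceptance = min(1, 1.274) = 1.0

1.0


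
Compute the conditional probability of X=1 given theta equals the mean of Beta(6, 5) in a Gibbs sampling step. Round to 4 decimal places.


Mean of Beta(6, 5) = 0.5455
P(X=1 | theta=0.5455) = 0.5455

0.5455


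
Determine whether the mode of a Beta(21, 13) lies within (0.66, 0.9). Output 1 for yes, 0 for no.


First find the mode: (a-1)/(a+b-2) = 0.625
Is 0.625 in (0.66, 0.9)? 0

0


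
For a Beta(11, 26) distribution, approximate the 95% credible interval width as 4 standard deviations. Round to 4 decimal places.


Variance of Beta(a,b) = ab / ((a+b)^2 * (a+b+1))
= 11*26 / ((37)^2 * 38)
= 0.0055
SD = sqrt(0.0055) = 0.0741
Width = 4 * SD = 0.2966

0.2966


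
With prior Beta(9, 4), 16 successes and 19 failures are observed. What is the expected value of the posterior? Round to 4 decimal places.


Posterior = Beta(25, 23)
E[theta] = alpha/(alpha+beta)
= 25/48 = 0.5208

0.5208


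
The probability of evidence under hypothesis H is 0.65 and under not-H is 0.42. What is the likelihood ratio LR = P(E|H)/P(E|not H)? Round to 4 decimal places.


LR = 0.65 / 0.42
= 1.5476

1.5476


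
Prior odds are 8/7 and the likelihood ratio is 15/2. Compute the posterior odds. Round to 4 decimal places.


Posterior odds = prior odds * likelihood ratio
= (8/7) * (15/2)
= 120 / 14
= 8.5714

8.5714


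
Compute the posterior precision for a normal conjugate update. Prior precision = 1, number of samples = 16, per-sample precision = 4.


tau_post = tau_0 + n * tau
= 1 + 16 * 4 = 65

65


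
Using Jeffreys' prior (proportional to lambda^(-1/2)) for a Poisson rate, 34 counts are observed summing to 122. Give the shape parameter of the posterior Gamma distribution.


Conjugate update: Gamma(prior_shape + S, prior_rate + n).
Prior shape = 0.5, prior rate = 0.
Posterior shape = 0.5 + S = 0.5 + 122 = 122.5

122.5


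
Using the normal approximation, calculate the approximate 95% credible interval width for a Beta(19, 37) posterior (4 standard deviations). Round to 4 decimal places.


Var(Beta) = 19*37/(56^2 * 57) = 0.0039
SD = 0.0627
Width ~ 4*SD = 0.2508

0.2508


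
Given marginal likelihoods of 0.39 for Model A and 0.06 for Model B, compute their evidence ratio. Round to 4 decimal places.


Ratio = ML(A) / ML(B) = 0.39/0.06
= 6.5

6.5


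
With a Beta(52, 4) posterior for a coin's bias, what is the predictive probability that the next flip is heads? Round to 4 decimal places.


The predictive probability equals the posterior mean.
P(next = heads) = alpha / (alpha + beta)
= 52 / 56 = 0.9286

0.9286


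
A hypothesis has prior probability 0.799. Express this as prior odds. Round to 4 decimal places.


Odds = P(H) / P(not H) = 0.799 / 0.201
= 3.9751

3.9751


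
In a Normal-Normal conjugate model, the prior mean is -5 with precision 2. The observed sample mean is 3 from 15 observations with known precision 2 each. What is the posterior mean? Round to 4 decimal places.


Posterior precision = tau0 + n*tau = 2 + 15*2 = 32
Posterior mean = (tau0*mu0 + n*tau*xbar) / posterior_precision
= (2*-5 + 15*2*3) / 32
= 80 / 32 = 2.5

2.5


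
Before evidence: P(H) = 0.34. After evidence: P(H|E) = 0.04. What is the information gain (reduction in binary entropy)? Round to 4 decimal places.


Prior entropy = 0.9248
Posterior entropy = 0.2423
Information gain = 0.9248 - 0.2423 = 0.6825

0.6825


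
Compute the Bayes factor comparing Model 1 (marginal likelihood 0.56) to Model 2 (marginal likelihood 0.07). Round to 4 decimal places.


BF12 = marginal likelihood of M1 / marginal likelihood of M2
= 0.56/0.07
= 8.0

8.0


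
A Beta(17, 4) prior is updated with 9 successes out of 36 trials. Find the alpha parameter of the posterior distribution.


In the Beta-Binomial conjugate update:
alpha_post = alpha_prior + successes
= 17 + 9
= 26

26


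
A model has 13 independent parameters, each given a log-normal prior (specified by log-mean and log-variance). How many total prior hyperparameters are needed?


Each log-normal prior needs 2 hyperparameters (log-mean and log-variance).
Total = 2 * 13 = 26

26


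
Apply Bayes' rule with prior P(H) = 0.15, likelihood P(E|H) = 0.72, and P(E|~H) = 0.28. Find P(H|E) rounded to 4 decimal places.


Step 1: Compute marginal P(E) = P(E|H)P(H) + P(E|~H)P(~H)
= 0.72*0.15 + 0.28*0.85 = 0.346
Step 2: P(H|E) = P(E|H)P(H)/P(E) = 0.108/0.346
= 0.3121

0.3121


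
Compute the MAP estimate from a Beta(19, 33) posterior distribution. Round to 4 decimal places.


MAP = mode of Beta distribution
= (alpha - 1)/(alpha + beta - 2)
= (19-1)/(19+33-2)
= 18/50 = 0.36

0.36


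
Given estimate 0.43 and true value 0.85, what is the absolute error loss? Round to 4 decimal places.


Absolute error = |estimate - true|
= |-0.42| = 0.42

0.42


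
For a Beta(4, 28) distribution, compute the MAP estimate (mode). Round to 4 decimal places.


MAP = mode = (a-1)/(a+b-2)
= (4-1)/(4+28-2)
= 3/30 = 0.1

0.1


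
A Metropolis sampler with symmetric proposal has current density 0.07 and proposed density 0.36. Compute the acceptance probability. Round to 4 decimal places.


For symmetric proposals, acceptance = min(1, pi(x*)/pi(x))
= min(1, 0.36/0.07)
= min(1, 5.1429) = 1.0

1.0


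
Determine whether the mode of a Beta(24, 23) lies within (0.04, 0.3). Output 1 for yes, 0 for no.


First find the mode: (a-1)/(a+b-2) = 0.5111
Is 0.5111 in (0.04, 0.3)? 0

0


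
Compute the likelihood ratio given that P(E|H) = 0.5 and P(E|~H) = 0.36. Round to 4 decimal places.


LR = P(E|H) / P(E|~H)
= 0.5 / 0.36 = 1.3889

1.3889


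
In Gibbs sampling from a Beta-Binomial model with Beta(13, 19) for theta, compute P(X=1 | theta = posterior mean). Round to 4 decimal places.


Posterior mean = alpha/(alpha+beta) = 13/32 = 0.4062
P(X=1|theta=mean) = theta = 0.4062

0.4062


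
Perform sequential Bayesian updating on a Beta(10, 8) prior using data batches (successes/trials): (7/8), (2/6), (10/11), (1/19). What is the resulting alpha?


Accumulate successes: 20
Posterior alpha = prior alpha + sum of successes
= 10 + 20 = 30

30


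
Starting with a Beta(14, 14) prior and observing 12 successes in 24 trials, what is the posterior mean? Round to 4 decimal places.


Posterior parameters: alpha = 14 + 12 = 26
beta = 14 + 12 = 26
Posterior mean = alpha / (alpha + beta) = 26 / 52
= 0.5

0.5


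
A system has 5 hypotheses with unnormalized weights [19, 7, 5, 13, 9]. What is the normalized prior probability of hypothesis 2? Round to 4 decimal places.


The normalized prior is the weight divided by the total.
Total weight = 53
P(H2) = 7 / 53 = 0.1321

0.1321


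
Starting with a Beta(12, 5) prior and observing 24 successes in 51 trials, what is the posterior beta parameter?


Posterior beta = prior beta + failures
Failures = 51 - 24 = 27
beta_post = 5 + 27 = 32

32


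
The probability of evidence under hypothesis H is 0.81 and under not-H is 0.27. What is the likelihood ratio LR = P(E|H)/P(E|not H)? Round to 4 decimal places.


LR = 0.81 / 0.27
= 3.0

3.0


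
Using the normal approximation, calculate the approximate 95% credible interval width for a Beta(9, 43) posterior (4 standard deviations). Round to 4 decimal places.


Var(Beta) = 9*43/(52^2 * 53) = 0.0027
SD = 0.052
Width ~ 4*SD = 0.2079

0.2079


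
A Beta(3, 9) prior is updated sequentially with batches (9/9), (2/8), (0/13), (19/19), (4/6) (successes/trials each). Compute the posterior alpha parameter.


Sequential conjugate updating is equivalent to a single batch update.
Total successes across all batches = 34
alpha_posterior = alpha_prior + total_successes = 3 + 34
= 37

37


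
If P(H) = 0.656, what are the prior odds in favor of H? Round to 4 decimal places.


Prior odds = P(H) / (1 - P(H))
= 0.656 / 0.344
= 1.907

1.907


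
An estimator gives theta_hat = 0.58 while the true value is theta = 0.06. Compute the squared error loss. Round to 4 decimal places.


The squared error loss is (theta_hat - theta)^2
= (0.58 - 0.06)^2
= (0.52)^2 = 0.2704

0.2704


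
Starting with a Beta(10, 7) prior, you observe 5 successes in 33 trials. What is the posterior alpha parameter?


For a Beta-Binomial conjugate model:
Posterior alpha = prior alpha + number of successes
= 10 + 5 = 15

15


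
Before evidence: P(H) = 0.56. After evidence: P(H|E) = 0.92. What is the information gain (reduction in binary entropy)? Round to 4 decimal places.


Prior entropy = 0.9896
Posterior entropy = 0.4022
Information gain = 0.9896 - 0.4022 = 0.5874

0.5874


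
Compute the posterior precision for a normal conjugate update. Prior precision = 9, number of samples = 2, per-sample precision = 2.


tau_post = tau_0 + n * tau
= 9 + 2 * 2 = 13

13


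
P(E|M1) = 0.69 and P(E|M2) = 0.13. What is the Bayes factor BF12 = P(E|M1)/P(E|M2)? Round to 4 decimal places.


Bayes factor BF12 = P(E|M1) / P(E|M2)
= 0.69 / 0.13
= 5.3077

5.3077


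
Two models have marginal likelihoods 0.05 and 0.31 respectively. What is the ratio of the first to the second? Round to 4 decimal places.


Evidence ratio = 0.05 / 0.31
= 0.1613

0.1613


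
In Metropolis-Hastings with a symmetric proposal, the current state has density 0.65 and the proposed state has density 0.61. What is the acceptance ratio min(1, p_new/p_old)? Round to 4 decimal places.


Ratio = p_new / p_old = 0.61 / 0.65 = 0.9385
Acceptance = min(1, 0.9385) = 0.9385

0.9385


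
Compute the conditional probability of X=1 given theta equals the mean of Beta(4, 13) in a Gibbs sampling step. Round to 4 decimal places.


Mean of Beta(4, 13) = 0.2353
P(X=1 | theta=0.2353) = 0.2353

0.2353


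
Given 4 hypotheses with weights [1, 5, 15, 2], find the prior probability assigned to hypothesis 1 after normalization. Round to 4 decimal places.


To normalize, divide each weight by the sum of all weights.
Sum = 23
Prior(H1) = 1/23 = 0.0435

0.0435


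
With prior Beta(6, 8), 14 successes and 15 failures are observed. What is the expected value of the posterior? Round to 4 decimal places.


Posterior = Beta(20, 23)
E[theta] = alpha/(alpha+beta)
= 20/43 = 0.4651

0.4651


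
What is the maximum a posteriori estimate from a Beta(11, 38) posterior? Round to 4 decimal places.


The MAP estimate equals the mode of the distribution.
Mode of Beta(a,b) = (a-1)/(a+b-2)
= 10/47
= 0.2128

0.2128


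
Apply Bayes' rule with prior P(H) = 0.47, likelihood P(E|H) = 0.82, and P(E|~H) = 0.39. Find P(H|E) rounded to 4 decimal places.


Step 1: Compute marginal P(E) = P(E|H)P(H) + P(E|~H)P(~H)
= 0.82*0.47 + 0.39*0.53 = 0.5921
Step 2: P(H|E) = P(E|H)P(H)/P(E) = 0.3854/0.5921
= 0.6509

0.6509


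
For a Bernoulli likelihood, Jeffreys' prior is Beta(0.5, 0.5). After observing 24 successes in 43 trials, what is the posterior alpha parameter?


Jeffreys' prior for Bernoulli is Beta(0.5, 0.5).
Posterior is Beta(0.5 + k, 0.5 + n - k).
Posterior alpha = 0.5 + k = 0.5 + 24 = 24.5

24.5


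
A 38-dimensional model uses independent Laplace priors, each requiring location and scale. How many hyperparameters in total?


Per parameter: 2 (location and scale).
Total = 38 * 2 = 76

76


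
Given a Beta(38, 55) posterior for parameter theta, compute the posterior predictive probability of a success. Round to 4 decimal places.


For a Beta-Bernoulli model, the predictive probability is the mean:
P(success) = 38/(38+55) = 38/93 = 0.4086

0.4086


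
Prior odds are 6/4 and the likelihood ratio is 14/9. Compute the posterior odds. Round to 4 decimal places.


Posterior odds = prior odds * likelihood ratio
= (6/4) * (14/9)
= 84 / 36
= 2.3333

2.3333


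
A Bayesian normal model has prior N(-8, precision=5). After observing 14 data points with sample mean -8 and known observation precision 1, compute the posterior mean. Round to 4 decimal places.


Posterior mean = (prior_precision * prior_mean + n * data_precision * data_mean) / (prior_precision + n * data_precision)
Numerator = 5*-8 + 14*1*-8 = -152
Denominator = 5 + 14*1 = 19
Posterior mean = -8.0

-8.0


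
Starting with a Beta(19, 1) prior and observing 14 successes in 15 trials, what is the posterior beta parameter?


Posterior beta = prior beta + failures
Failures = 15 - 14 = 1
beta_post = 1 + 1 = 2

2


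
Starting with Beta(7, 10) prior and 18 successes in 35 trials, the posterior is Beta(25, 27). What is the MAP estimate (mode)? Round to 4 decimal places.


The mode of Beta(a, b) when a > 1 and b > 1 is (a-1)/(a+b-2)
= (25 - 1) / (25 + 27 - 2)
= 24 / 50
= 0.48

0.48


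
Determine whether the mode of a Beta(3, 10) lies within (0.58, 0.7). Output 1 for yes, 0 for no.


First find the mode: (a-1)/(a+b-2) = 0.1818
Is 0.1818 in (0.58, 0.7)? 0

0


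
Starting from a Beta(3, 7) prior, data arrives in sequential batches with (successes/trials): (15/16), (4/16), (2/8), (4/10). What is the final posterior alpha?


In sequential Bayesian updating, we sum all successes.
Total successes = 25
Final alpha = 3 + 25 = 28

28


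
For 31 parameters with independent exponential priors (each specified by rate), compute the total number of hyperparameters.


A exponential prior has 1 hyperparameter per parameter.
Total = 31 * 1 = 31

31


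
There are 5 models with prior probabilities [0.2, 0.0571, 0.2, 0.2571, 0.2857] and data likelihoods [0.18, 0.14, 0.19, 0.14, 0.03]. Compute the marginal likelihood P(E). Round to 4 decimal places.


P(E) = sum over models of P(M_i) * P(E|M_i)
= 0.2*0.18 + 0.0571*0.14 + 0.2*0.19 + 0.2571*0.14 + 0.2857*0.03
= 0.1266

0.1266


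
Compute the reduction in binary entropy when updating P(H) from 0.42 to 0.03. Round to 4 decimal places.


H_before = -p*log2(p) - (1-p)*log2(1-p) for p=0.42: 0.9815
H_after for p=0.03: 0.1944
Reduction = 0.9815 - 0.1944 = 0.7871

0.7871


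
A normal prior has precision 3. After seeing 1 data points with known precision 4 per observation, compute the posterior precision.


In the conjugate normal model, precisions add:
tau_posterior = tau_prior + n * tau_data
= 3 + 1*4 = 7

7


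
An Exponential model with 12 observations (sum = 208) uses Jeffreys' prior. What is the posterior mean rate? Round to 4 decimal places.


Posterior Gamma(12, 208)
E[lambda] = 12/208 = 0.0577

0.0577


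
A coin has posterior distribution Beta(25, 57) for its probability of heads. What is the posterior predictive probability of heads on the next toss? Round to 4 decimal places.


Posterior predictive = E[theta] = alpha/(alpha+beta)
= 25/82
= 0.3049

0.3049


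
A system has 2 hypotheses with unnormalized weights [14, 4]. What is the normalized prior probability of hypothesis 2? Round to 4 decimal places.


The normalized prior is the weight divided by the total.
Total weight = 18
P(H2) = 4 / 18 = 0.2222

0.2222


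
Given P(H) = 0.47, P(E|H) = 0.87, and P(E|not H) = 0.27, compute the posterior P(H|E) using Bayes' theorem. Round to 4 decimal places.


By Bayes' theorem: P(H|E) = P(E|H)*P(H) / P(E)
P(E) = P(E|H)*P(H) + P(E|not H)*P(not H)
P(E) = 0.87*0.47 + 0.27*0.53 = 0.552
P(H|E) = 0.87*0.47 / 0.552 = 0.7408

0.7408


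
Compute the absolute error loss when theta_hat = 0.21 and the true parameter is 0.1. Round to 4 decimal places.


L = |theta_hat - theta_true|
= |0.21 - 0.1| = 0.11

0.11


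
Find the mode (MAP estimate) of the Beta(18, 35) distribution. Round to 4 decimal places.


For Beta(a,b) with a,b > 1:
Mode = (a-1)/(a+b-2) = (18-1)/(53-2)
= 17/51 = 0.3333

0.3333


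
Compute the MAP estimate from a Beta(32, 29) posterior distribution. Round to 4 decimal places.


MAP = mode of Beta distribution
= (alpha - 1)/(alpha + beta - 2)
= (32-1)/(32+29-2)
= 31/59 = 0.5254

0.5254


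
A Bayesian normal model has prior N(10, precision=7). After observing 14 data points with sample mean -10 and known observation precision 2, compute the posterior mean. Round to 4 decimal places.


Posterior mean = (prior_precision * prior_mean + n * data_precision * data_mean) / (prior_precision + n * data_precision)
Numerator = 7*10 + 14*2*-10 = -210
Denominator = 7 + 14*2 = 35
Posterior mean = -6.0

-6.0


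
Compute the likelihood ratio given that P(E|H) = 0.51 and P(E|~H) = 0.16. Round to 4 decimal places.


LR = P(E|H) / P(E|~H)
= 0.51 / 0.16 = 3.1875

3.1875


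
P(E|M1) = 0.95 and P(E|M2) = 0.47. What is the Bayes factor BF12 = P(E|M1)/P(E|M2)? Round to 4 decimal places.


Bayes factor BF12 = P(E|M1) / P(E|M2)
= 0.95 / 0.47
= 2.0213

2.0213


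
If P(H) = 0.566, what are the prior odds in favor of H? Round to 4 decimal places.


Prior odds = P(H) / (1 - P(H))
= 0.566 / 0.434
= 1.3041

1.3041


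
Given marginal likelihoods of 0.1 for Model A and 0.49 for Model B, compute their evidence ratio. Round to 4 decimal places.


Ratio = ML(A) / ML(B) = 0.1/0.49
= 0.2041

0.2041


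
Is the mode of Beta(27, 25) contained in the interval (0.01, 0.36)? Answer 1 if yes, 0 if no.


Mode = (a-1)/(a+b-2) = 26/50 = 0.52
Interval: (0.01, 0.36)
Contains mode? 0

0


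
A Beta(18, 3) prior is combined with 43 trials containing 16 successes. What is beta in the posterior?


In conjugate updating:
beta_posterior = beta_prior + (n - k)
= 3 + (43 - 16)
= 3 + 27 = 30

30


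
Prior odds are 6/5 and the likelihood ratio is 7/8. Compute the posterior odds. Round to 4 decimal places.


Posterior odds = prior odds * likelihood ratio
= (6/5) * (7/8)
= 42 / 40
= 1.05

1.05


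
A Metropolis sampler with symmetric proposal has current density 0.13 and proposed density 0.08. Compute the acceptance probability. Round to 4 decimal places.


For symmetric proposals, acceptance = min(1, pi(x*)/pi(x))
= min(1, 0.08/0.13)
= min(1, 0.6154) = 0.6154

0.6154


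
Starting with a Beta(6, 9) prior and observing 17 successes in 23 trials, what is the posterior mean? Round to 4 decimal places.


Posterior parameters: alpha = 6 + 17 = 23
beta = 9 + 6 = 15
Posterior mean = alpha / (alpha + beta) = 23 / 38
= 0.6053

0.6053


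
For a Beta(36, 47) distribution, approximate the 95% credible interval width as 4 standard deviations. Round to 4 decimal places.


Variance of Beta(a,b) = ab / ((a+b)^2 * (a+b+1))
= 36*47 / ((83)^2 * 84)
= 0.0029
SD = sqrt(0.0029) = 0.0541
Width = 4 * SD = 0.2163

0.2163


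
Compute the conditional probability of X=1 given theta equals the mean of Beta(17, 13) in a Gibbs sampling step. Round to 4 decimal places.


Mean of Beta(17, 13) = 0.5667
P(X=1 | theta=0.5667) = 0.5667

0.5667


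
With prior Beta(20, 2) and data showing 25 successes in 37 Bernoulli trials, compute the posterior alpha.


Conjugate update: alpha_posterior = alpha_prior + k
= 20 + 25 = 45

45


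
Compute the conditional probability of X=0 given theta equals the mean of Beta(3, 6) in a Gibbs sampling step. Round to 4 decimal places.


Mean of Beta(3, 6) = 0.3333
P(X=0 | theta=0.3333) = 0.6667

0.6667


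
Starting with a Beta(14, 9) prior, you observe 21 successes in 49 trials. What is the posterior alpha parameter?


For a Beta-Binomial conjugate model:
Posterior alpha = prior alpha + number of successes
= 14 + 21 = 35

35


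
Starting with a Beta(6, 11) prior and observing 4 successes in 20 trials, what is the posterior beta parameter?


Posterior beta = prior beta + failures
Failures = 20 - 4 = 16
beta_post = 11 + 16 = 27

27


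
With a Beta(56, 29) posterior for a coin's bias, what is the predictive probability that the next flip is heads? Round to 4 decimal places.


The predictive probability equals the posterior mean.
P(next = heads) = alpha / (alpha + beta)
= 56 / 85 = 0.6588

0.6588


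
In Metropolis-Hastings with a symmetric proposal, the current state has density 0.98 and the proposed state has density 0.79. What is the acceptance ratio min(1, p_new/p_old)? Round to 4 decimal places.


Ratio = p_new / p_old = 0.79 / 0.98 = 0.8061
Acceptance = min(1, 0.8061) = 0.8061

0.8061


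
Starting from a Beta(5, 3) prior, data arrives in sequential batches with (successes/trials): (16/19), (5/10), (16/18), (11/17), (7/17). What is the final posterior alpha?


In sequential Bayesian updating, we sum all successes.
Total successes = 55
Final alpha = 5 + 55 = 60

60


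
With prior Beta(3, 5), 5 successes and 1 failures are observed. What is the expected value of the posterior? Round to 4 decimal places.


Posterior = Beta(8, 6)
E[theta] = alpha/(alpha+beta)
= 8/14 = 0.5714

0.5714


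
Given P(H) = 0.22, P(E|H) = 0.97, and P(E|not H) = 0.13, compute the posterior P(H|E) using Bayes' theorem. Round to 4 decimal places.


By Bayes' theorem: P(H|E) = P(E|H)*P(H) / P(E)
P(E) = P(E|H)*P(H) + P(E|not H)*P(not H)
P(E) = 0.97*0.22 + 0.13*0.78 = 0.3148
P(H|E) = 0.97*0.22 / 0.3148 = 0.6779

0.6779


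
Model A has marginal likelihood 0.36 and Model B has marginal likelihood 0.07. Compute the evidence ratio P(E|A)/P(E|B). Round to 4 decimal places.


Evidence ratio = P(E|A) / P(E|B)
= 0.36 / 0.07
= 5.1429

5.1429


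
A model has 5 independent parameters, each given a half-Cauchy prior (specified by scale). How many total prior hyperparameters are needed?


Each half-Cauchy prior needs 1 hyperparameter (scale).
Total = 1 * 5 = 5

5


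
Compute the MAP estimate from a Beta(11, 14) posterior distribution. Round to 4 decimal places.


MAP = mode of Beta distribution
= (alpha - 1)/(alpha + beta - 2)
= (11-1)/(11+14-2)
= 10/23 = 0.4348

0.4348


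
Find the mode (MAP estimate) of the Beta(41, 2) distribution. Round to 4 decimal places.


For Beta(a,b) with a,b > 1:
Mode = (a-1)/(a+b-2) = (41-1)/(43-2)
= 40/41 = 0.9756

0.9756


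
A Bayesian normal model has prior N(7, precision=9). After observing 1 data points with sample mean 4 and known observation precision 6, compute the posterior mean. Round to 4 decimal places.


Posterior mean = (prior_precision * prior_mean + n * data_precision * data_mean) / (prior_precision + n * data_precision)
Numerator = 9*7 + 1*6*4 = 87
Denominator = 9 + 1*6 = 15
Posterior mean = 5.8

5.8


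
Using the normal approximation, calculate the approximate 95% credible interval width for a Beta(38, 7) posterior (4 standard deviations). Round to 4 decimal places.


Var(Beta) = 38*7/(45^2 * 46) = 0.0029
SD = 0.0534
Width ~ 4*SD = 0.2138

0.2138


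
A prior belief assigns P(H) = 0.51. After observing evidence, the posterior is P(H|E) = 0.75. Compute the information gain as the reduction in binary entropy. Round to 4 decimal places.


H(prior) = -0.51*log2(0.51) - 0.49*log2(0.49)
= 0.9997
H(post) = -0.75*log2(0.75) - 0.25*log2(0.25)
= 0.8113
IG = 0.9997 - 0.8113 = 0.1884

0.1884


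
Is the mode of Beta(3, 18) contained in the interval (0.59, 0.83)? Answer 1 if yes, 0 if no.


Mode = (a-1)/(a+b-2) = 2/19 = 0.1053
Interval: (0.59, 0.83)
Contains mode? 0

0


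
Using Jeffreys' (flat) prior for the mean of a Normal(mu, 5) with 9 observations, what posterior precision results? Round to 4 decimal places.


Flat prior means prior precision is 0.
Posterior precision = n / sigma^2 = 9/5 = 1.8

1.8


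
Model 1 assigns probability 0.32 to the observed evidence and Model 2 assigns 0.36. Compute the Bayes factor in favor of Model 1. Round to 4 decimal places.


BF = P(data|M1) / P(data|M2)
= 0.32 / 0.36 = 0.8889

0.8889


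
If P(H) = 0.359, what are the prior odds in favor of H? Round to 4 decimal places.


Prior odds = P(H) / (1 - P(H))
= 0.359 / 0.641
= 0.5601

0.5601


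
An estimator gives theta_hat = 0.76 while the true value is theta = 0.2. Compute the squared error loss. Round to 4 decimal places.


The squared error loss is (theta_hat - theta)^2
= (0.76 - 0.2)^2
= (0.56)^2 = 0.3136

0.3136


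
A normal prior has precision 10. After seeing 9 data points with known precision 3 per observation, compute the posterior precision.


In the conjugate normal model, precisions add:
tau_posterior = tau_prior + n * tau_data
= 10 + 9*3 = 37

37


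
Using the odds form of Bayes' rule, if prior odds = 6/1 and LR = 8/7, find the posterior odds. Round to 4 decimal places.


Bayes' rule in odds form: posterior odds = prior odds * LR
= (6 * 8) / (1 * 7)
= 48/7 = 6.8571

6.8571


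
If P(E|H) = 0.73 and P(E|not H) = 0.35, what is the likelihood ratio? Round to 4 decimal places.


Likelihood ratio = P(E|H) / P(E|not H)
= 0.73 / 0.35
= 2.0857

2.0857


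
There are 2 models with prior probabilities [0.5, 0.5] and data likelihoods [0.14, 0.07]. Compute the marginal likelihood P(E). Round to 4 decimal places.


P(E) = sum over models of P(M_i) * P(E|M_i)
= 0.5*0.14 + 0.5*0.07
= 0.105

0.105


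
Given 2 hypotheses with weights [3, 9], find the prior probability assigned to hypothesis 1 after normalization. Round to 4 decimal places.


To normalize, divide each weight by the sum of all weights.
Sum = 12
Prior(H1) = 3/12 = 0.25

0.25


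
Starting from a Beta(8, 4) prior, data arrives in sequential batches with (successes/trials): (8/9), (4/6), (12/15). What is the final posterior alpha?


In sequential Bayesian updating, we sum all successes.
Total successes = 24
Final alpha = 8 + 24 = 32

32


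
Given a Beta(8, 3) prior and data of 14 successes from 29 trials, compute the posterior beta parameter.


Number of failures = 29 - 14 = 15
Posterior beta = 3 + 15 = 18

18


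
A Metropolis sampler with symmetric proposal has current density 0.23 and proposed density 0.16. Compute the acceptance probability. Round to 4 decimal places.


For symmetric proposals, acceptance = min(1, pi(x*)/pi(x))
= min(1, 0.16/0.23)
= min(1, 0.6957) = 0.6957

0.6957


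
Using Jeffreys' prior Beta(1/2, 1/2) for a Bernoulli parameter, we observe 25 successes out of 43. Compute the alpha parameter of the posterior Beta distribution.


Conjugate update: Beta(0.5 + k, 0.5 + n - k).
k = 25, n - k = 18
Posterior alpha = 0.5 + k = 0.5 + 25 = 25.5

25.5


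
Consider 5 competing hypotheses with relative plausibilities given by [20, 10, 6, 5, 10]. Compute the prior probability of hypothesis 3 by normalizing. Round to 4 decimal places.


Sum of weights = 20 + 10 + 6 + 5 + 10 = 51
Normalized prior for H3 = 6 / 51
= 0.1176

0.1176


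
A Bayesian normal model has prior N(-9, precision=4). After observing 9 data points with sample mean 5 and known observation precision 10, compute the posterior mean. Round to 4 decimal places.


Posterior mean = (prior_precision * prior_mean + n * data_precision * data_mean) / (prior_precision + n * data_precision)
Numerator = 4*-9 + 9*10*5 = 414
Denominator = 4 + 9*10 = 94
Posterior mean = 4.4043

4.4043


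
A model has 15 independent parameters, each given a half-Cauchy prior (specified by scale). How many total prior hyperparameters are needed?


Each half-Cauchy prior needs 1 hyperparameter (scale).
Total = 1 * 15 = 15

15


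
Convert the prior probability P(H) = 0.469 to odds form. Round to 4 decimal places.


P(not H) = 1 - 0.469 = 0.531
Odds = 0.469 / 0.531 = 0.8832

0.8832


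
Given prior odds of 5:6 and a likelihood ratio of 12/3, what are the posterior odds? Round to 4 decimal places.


Posterior odds = prior odds * LR
Prior odds = 5/6 = 0.8333
LR = 12/3 = 4.0
Posterior odds = 0.8333 * 4.0 = 3.3333

3.3333


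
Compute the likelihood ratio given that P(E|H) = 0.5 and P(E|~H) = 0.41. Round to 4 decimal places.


LR = P(E|H) / P(E|~H)
= 0.5 / 0.41 = 1.2195

1.2195


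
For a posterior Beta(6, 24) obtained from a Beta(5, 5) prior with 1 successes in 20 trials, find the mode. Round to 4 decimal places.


Mode = (alpha - 1) / (alpha + beta - 2)
= 5 / 28
= 0.1786

0.1786


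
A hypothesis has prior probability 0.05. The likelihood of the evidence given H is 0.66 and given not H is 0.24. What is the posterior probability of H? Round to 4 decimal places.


Using Bayes' theorem:
P(E) = 0.05 * 0.66 + 0.95 * 0.24
P(E) = 0.261
P(H|E) = (0.05 * 0.66) / 0.261 = 0.1264

0.1264


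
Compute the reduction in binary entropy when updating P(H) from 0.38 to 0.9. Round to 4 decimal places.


H_before = -p*log2(p) - (1-p)*log2(1-p) for p=0.38: 0.958
H_after for p=0.9: 0.469
Reduction = 0.958 - 0.469 = 0.489

0.489


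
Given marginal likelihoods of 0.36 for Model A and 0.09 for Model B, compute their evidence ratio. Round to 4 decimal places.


Ratio = ML(A) / ML(B) = 0.36/0.09
= 4.0

4.0


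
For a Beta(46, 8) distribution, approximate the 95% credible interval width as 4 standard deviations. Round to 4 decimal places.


Variance of Beta(a,b) = ab / ((a+b)^2 * (a+b+1))
= 46*8 / ((54)^2 * 55)
= 0.0023
SD = sqrt(0.0023) = 0.0479
Width = 4 * SD = 0.1916

0.1916


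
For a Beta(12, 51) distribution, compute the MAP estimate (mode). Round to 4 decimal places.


MAP = mode = (a-1)/(a+b-2)
= (12-1)/(12+51-2)
= 11/61 = 0.1803

0.1803


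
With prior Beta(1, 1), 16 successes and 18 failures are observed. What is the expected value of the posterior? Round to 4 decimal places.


Posterior = Beta(17, 19)
E[theta] = alpha/(alpha+beta)
= 17/36 = 0.4722

0.4722


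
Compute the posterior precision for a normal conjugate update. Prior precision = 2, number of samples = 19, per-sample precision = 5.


tau_post = tau_0 + n * tau
= 2 + 19 * 5 = 97

97


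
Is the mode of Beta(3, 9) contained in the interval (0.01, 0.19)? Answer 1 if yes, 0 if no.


Mode = (a-1)/(a+b-2) = 2/10 = 0.2
Interval: (0.01, 0.19)
Contains mode? 0

0


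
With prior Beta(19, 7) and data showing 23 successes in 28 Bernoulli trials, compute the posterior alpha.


Conjugate update: alpha_posterior = alpha_prior + k
= 19 + 23 = 42

42


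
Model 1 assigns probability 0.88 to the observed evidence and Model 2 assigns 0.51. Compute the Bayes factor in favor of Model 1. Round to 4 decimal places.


BF = P(data|M1) / P(data|M2)
= 0.88 / 0.51 = 1.7255

1.7255


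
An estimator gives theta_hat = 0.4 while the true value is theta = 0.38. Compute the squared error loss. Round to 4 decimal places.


The squared error loss is (theta_hat - theta)^2
= (0.4 - 0.38)^2
= (0.02)^2 = 0.0004

0.0004


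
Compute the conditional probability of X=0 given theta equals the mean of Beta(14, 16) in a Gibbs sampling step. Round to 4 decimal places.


Mean of Beta(14, 16) = 0.4667
P(X=0 | theta=0.4667) = 0.5333

0.5333


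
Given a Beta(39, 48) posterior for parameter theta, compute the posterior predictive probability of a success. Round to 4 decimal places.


For a Beta-Bernoulli model, the predictive probability is the mean:
P(success) = 39/(39+48) = 39/87 = 0.4483

0.4483


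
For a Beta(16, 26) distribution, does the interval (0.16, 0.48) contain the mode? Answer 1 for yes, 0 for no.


Mode of Beta(a,b) = (a-1)/(a+b-2)
= (16-1)/(16+26-2) = 0.375
Check: 0.16 <= 0.375 <= 0.48?
Result: 1

1


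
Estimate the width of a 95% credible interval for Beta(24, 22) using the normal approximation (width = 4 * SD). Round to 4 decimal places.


For Beta(a,b): Var = ab/((a+b)^2(a+b+1))
Var = 0.0053, SD = 0.0729
Approximate 95% CI width = 4 * 0.0729 = 0.2915

0.2915


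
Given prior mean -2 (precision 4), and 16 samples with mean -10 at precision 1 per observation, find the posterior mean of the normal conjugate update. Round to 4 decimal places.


The posterior mean is a precision-weighted average of prior and data.
Post. prec. = 4 + 16 = 20
Post. mean = (-8 + -160)/20 = -168/20 = -8.4

-8.4


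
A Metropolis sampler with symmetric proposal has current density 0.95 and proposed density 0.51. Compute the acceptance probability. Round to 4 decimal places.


For symmetric proposals, acceptance = min(1, pi(x*)/pi(x))
= min(1, 0.51/0.95)
= min(1, 0.5368) = 0.5368

0.5368


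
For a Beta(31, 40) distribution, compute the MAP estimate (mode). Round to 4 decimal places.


MAP = mode = (a-1)/(a+b-2)
= (31-1)/(31+40-2)
= 30/69 = 0.4348

0.4348


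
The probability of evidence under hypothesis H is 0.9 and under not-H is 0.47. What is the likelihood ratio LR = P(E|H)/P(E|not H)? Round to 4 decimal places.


LR = 0.9 / 0.47
= 1.9149

1.9149


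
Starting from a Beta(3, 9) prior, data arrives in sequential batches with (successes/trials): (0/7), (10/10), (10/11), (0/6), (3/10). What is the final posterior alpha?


In sequential Bayesian updating, we sum all successes.
Total successes = 23
Final alpha = 3 + 23 = 26

26


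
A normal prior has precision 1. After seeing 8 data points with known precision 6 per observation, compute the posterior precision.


In the conjugate normal model, precisions add:
tau_posterior = tau_prior + n * tau_data
= 1 + 8*6 = 49

49


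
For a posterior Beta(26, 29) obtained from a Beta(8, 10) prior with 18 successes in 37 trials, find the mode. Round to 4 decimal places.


Mode = (alpha - 1) / (alpha + beta - 2)
= 25 / 53
= 0.4717

0.4717


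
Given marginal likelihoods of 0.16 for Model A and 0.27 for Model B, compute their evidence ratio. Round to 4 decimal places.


Ratio = ML(A) / ML(B) = 0.16/0.27
= 0.5926

0.5926


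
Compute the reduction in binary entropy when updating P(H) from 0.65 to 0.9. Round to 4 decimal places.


H_before = -p*log2(p) - (1-p)*log2(1-p) for p=0.65: 0.9341
H_after for p=0.9: 0.469
Reduction = 0.9341 - 0.469 = 0.4651

0.4651


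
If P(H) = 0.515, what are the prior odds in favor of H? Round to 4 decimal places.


Prior odds = P(H) / (1 - P(H))
= 0.515 / 0.485
= 1.0619

1.0619


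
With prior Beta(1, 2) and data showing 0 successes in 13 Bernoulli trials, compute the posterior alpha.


Conjugate update: alpha_posterior = alpha_prior + k
= 1 + 0 = 1

1


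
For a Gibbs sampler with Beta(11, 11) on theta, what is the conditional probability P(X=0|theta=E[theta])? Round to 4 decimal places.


E[theta] = 11/(11+11) = 0.5
P(X=0|theta) = 1 - theta = 0.5

0.5


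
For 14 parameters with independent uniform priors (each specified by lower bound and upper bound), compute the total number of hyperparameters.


A uniform prior has 2 hyperparameters per parameter.
Total = 14 * 2 = 28

28


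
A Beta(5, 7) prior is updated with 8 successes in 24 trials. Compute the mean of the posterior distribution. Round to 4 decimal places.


After update: Beta(13, 23)
Mean = 13 / (13 + 23) = 13 / 36
= 0.3611

0.3611


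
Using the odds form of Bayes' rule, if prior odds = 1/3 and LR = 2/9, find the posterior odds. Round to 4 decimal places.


Bayes' rule in odds form: posterior odds = prior odds * LR
= (1 * 2) / (3 * 9)
= 2/27 = 0.0741

0.0741


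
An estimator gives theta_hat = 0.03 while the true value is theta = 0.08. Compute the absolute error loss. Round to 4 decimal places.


The absolute error loss is |theta_hat - theta|
= |0.03 - 0.08|
= 0.05

0.05


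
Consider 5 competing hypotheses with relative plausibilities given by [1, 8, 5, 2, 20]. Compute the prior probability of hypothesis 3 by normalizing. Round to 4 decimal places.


Sum of weights = 1 + 8 + 5 + 2 + 20 = 36
Normalized prior for H3 = 5 / 36
= 0.1389

0.1389


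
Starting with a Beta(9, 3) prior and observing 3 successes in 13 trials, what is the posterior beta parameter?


Posterior beta = prior beta + failures
Failures = 13 - 3 = 10
beta_post = 3 + 10 = 13

13


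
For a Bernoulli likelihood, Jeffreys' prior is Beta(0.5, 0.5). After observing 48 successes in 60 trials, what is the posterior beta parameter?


Jeffreys' prior for Bernoulli is Beta(0.5, 0.5).
Posterior is Beta(0.5 + k, 0.5 + n - k).
Posterior beta = 0.5 + (n - k) = 0.5 + 12 = 12.5

12.5


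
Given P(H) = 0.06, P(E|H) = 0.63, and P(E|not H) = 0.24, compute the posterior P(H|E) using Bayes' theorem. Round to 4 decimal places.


By Bayes' theorem: P(H|E) = P(E|H)*P(H) / P(E)
P(E) = P(E|H)*P(H) + P(E|not H)*P(not H)
P(E) = 0.63*0.06 + 0.24*0.94 = 0.2634
P(H|E) = 0.63*0.06 / 0.2634 = 0.1435

0.1435


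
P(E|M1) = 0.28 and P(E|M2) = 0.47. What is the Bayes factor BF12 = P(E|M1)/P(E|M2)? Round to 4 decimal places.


Bayes factor BF12 = P(E|M1) / P(E|M2)
= 0.28 / 0.47
= 0.5957

0.5957


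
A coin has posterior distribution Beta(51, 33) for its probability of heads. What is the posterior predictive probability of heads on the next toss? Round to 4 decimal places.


Posterior predictive = E[theta] = alpha/(alpha+beta)
= 51/84
= 0.6071

0.6071


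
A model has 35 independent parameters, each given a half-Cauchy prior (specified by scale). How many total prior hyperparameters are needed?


Each half-Cauchy prior needs 1 hyperparameter (scale).
Total = 1 * 35 = 35

35


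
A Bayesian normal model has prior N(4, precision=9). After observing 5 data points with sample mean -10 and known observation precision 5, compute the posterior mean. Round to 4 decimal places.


Posterior mean = (prior_precision * prior_mean + n * data_precision * data_mean) / (prior_precision + n * data_precision)
Numerator = 9*4 + 5*5*-10 = -214
Denominator = 9 + 5*5 = 34
Posterior mean = -6.2941

-6.2941


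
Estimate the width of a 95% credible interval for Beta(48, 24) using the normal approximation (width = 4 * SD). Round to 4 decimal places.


For Beta(a,b): Var = ab/((a+b)^2(a+b+1))
Var = 0.003, SD = 0.0552
Approximate 95% CI width = 4 * 0.0552 = 0.2207

0.2207


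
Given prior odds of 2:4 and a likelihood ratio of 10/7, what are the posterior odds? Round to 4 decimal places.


Posterior odds = prior odds * LR
Prior odds = 2/4 = 0.5
LR = 10/7 = 1.4286
Posterior odds = 0.5 * 1.4286 = 0.7143

0.7143


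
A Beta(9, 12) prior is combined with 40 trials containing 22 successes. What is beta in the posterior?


In conjugate updating:
beta_posterior = beta_prior + (n - k)
= 12 + (40 - 22)
= 12 + 18 = 30

30


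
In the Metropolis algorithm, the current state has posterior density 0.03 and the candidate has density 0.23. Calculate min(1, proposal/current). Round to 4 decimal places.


Ratio = 0.23/0.03 = 7.6667
Acceptance probability = min(1, 7.6667)
= 1.0

1.0


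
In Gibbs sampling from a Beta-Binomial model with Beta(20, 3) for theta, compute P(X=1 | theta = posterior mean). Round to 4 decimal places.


Posterior mean = alpha/(alpha+beta) = 20/23 = 0.8696
P(X=1|theta=mean) = theta = 0.8696

0.8696


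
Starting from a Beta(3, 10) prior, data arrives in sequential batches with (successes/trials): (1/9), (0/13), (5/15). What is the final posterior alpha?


In sequential Bayesian updating, we sum all successes.
Total successes = 6
Final alpha = 3 + 6 = 9

9


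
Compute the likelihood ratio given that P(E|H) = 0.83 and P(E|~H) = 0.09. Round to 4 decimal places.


LR = P(E|H) / P(E|~H)
= 0.83 / 0.09 = 9.2222

9.2222
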